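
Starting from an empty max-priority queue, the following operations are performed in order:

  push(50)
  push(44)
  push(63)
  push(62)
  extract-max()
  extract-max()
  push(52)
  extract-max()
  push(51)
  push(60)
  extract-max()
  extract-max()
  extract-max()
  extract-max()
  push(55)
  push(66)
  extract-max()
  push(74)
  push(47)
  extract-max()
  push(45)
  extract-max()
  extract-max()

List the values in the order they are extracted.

63, 62, 52, 60, 51, 50, 44, 66, 74, 55, 47

insert 50 → {50}
insert 44 → {50, 44}
insert 63 → {63, 50, 44}
insert 62 → {63, 62, 50, 44}
extract-max → 63; now {62, 50, 44}
extract-max → 62; now {50, 44}
insert 52 → {52, 50, 44}
extract-max → 52; now {50, 44}
insert 51 → {51, 50, 44}
insert 60 → {60, 51, 50, 44}
extract-max → 60; now {51, 50, 44}
extract-max → 51; now {50, 44}
extract-max → 50; now {44}
extract-max → 44; now {}
insert 55 → {55}
insert 66 → {66, 55}
extract-max → 66; now {55}
insert 74 → {74, 55}
insert 47 → {74, 55, 47}
extract-max → 74; now {55, 47}
insert 45 → {55, 47, 45}
extract-max → 55; now {47, 45}
extract-max → 47; now {45}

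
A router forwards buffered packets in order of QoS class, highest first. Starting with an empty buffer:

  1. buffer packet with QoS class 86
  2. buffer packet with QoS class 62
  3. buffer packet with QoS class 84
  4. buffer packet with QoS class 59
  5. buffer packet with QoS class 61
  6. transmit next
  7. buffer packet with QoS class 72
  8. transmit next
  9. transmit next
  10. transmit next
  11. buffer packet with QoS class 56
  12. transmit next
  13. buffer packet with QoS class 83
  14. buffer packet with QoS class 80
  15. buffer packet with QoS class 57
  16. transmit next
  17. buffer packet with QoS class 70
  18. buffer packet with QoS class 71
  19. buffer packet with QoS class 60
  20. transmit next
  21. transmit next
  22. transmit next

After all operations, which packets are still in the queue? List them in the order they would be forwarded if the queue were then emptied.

insert 86 → {86}
insert 62 → {86, 62}
insert 84 → {86, 84, 62}
insert 59 → {86, 84, 62, 59}
insert 61 → {86, 84, 62, 61, 59}
transmit next → 86; now {84, 62, 61, 59}
insert 72 → {84, 72, 62, 61, 59}
transmit next → 84; now {72, 62, 61, 59}
transmit next → 72; now {62, 61, 59}
transmit next → 62; now {61, 59}
insert 56 → {61, 59, 56}
transmit next → 61; now {59, 56}
insert 83 → {83, 59, 56}
insert 80 → {83, 80, 59, 56}
insert 57 → {83, 80, 59, 57, 56}
transmit next → 83; now {80, 59, 57, 56}
insert 70 → {80, 70, 59, 57, 56}
insert 71 → {80, 71, 70, 59, 57, 56}
insert 60 → {80, 71, 70, 60, 59, 57, 56}
transmit next → 80; now {71, 70, 60, 59, 57, 56}
transmit next → 71; now {70, 60, 59, 57, 56}
transmit next → 70; now {60, 59, 57, 56}

60 → 59 → 57 → 56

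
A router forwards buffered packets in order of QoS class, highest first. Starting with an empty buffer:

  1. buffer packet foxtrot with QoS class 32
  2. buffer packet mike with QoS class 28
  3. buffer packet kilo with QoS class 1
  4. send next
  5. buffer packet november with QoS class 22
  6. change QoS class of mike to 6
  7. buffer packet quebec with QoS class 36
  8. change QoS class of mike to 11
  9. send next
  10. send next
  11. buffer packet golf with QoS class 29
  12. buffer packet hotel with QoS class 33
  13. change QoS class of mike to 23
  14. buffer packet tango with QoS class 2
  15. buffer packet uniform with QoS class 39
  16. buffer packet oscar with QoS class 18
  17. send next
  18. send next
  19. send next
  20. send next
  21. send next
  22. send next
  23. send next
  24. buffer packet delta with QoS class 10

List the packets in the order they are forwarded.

foxtrot → quebec → november → uniform → hotel → golf → mike → oscar → tango → kilo

add foxtrot (QoS class 32) → {foxtrot:32}
add mike (QoS class 28) → {foxtrot:32, mike:28}
add kilo (QoS class 1) → {foxtrot:32, mike:28, kilo:1}
send next → foxtrot; now {mike:28, kilo:1}
add november (QoS class 22) → {mike:28, november:22, kilo:1}
update mike to QoS class 6 → {november:22, mike:6, kilo:1}
add quebec (QoS class 36) → {quebec:36, november:22, mike:6, kilo:1}
update mike to QoS class 11 → {quebec:36, november:22, mike:11, kilo:1}
send next → quebec; now {november:22, mike:11, kilo:1}
send next → november; now {mike:11, kilo:1}
add golf (QoS class 29) → {golf:29, mike:11, kilo:1}
add hotel (QoS class 33) → {hotel:33, golf:29, mike:11, kilo:1}
update mike to QoS class 23 → {hotel:33, golf:29, mike:23, kilo:1}
add tango (QoS class 2) → {hotel:33, golf:29, mike:23, tango:2, kilo:1}
add uniform (QoS class 39) → {uniform:39, hotel:33, golf:29, mike:23, tango:2, kilo:1}
add oscar (QoS class 18) → {uniform:39, hotel:33, golf:29, mike:23, oscar:18, tango:2, kilo:1}
send next → uniform; now {hotel:33, golf:29, mike:23, oscar:18, tango:2, kilo:1}
send next → hotel; now {golf:29, mike:23, oscar:18, tango:2, kilo:1}
send next → golf; now {mike:23, oscar:18, tango:2, kilo:1}
send next → mike; now {oscar:18, tango:2, kilo:1}
send next → oscar; now {tango:2, kilo:1}
send next → tango; now {kilo:1}
send next → kilo; now {}
add delta (QoS class 10) → {delta:10}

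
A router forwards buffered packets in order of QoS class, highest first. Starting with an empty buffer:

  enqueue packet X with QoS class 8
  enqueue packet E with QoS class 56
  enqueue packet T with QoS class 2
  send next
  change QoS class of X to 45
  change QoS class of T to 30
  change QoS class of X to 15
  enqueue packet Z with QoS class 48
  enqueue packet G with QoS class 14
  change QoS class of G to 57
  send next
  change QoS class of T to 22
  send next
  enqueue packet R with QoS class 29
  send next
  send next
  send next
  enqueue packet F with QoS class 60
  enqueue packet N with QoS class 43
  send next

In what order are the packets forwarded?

E → G → Z → R → T → X → F

add X (QoS class 8) → {X:8}
add E (QoS class 56) → {E:56, X:8}
add T (QoS class 2) → {E:56, X:8, T:2}
send next → E; now {X:8, T:2}
update X to QoS class 45 → {X:45, T:2}
update T to QoS class 30 → {X:45, T:30}
update X to QoS class 15 → {T:30, X:15}
add Z (QoS class 48) → {Z:48, T:30, X:15}
add G (QoS class 14) → {Z:48, T:30, X:15, G:14}
update G to QoS class 57 → {G:57, Z:48, T:30, X:15}
send next → G; now {Z:48, T:30, X:15}
update T to QoS class 22 → {Z:48, T:22, X:15}
send next → Z; now {T:22, X:15}
add R (QoS class 29) → {R:29, T:22, X:15}
send next → R; now {T:22, X:15}
send next → T; now {X:15}
send next → X; now {}
add F (QoS class 60) → {F:60}
add N (QoS class 43) → {F:60, N:43}
send next → F; now {N:43}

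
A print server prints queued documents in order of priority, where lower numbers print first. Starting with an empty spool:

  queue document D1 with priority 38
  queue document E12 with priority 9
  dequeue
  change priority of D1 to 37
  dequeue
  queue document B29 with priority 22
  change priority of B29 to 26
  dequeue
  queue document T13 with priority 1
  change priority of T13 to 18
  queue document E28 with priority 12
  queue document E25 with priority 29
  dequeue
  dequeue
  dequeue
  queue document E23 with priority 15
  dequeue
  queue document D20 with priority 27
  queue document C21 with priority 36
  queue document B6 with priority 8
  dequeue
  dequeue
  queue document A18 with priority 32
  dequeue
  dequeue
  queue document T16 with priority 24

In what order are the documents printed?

add D1 (priority 38) → {D1:38}
add E12 (priority 9) → {E12:9, D1:38}
dequeue → E12; now {D1:38}
update D1 to priority 37 → {D1:37}
dequeue → D1; now {}
add B29 (priority 22) → {B29:22}
update B29 to priority 26 → {B29:26}
dequeue → B29; now {}
add T13 (priority 1) → {T13:1}
update T13 to priority 18 → {T13:18}
add E28 (priority 12) → {E28:12, T13:18}
add E25 (priority 29) → {E28:12, T13:18, E25:29}
dequeue → E28; now {T13:18, E25:29}
dequeue → T13; now {E25:29}
dequeue → E25; now {}
add E23 (priority 15) → {E23:15}
dequeue → E23; now {}
add D20 (priority 27) → {D20:27}
add C21 (priority 36) → {D20:27, C21:36}
add B6 (priority 8) → {B6:8, D20:27, C21:36}
dequeue → B6; now {D20:27, C21:36}
dequeue → D20; now {C21:36}
add A18 (priority 32) → {A18:32, C21:36}
dequeue → A18; now {C21:36}
dequeue → C21; now {}
add T16 (priority 24) → {T16:24}

E12 → D1 → B29 → E28 → T13 → E25 → E23 → B6 → D20 → A18 → C21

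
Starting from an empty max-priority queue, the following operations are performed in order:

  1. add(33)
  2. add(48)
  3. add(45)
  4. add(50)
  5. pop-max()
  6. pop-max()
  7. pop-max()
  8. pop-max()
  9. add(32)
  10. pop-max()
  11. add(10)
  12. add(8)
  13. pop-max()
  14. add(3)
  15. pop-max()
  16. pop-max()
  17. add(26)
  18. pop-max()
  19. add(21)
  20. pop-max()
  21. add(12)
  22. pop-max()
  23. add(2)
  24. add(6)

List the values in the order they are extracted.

insert 33 → {33}
insert 48 → {48, 33}
insert 45 → {48, 45, 33}
insert 50 → {50, 48, 45, 33}
pop-max → 50; now {48, 45, 33}
pop-max → 48; now {45, 33}
pop-max → 45; now {33}
pop-max → 33; now {}
insert 32 → {32}
pop-max → 32; now {}
insert 10 → {10}
insert 8 → {10, 8}
pop-max → 10; now {8}
insert 3 → {8, 3}
pop-max → 8; now {3}
pop-max → 3; now {}
insert 26 → {26}
pop-max → 26; now {}
insert 21 → {21}
pop-max → 21; now {}
insert 12 → {12}
pop-max → 12; now {}
insert 2 → {2}
insert 6 → {6, 2}

50, 48, 45, 33, 32, 10, 8, 3, 26, 21, 12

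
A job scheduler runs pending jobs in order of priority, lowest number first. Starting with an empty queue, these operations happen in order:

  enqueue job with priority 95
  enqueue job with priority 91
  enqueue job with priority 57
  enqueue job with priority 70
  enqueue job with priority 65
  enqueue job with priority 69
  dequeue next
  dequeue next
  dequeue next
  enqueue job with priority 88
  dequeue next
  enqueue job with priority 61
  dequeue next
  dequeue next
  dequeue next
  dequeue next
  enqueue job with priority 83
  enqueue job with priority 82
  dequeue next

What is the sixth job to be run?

88

insert 95 → {95}
insert 91 → {91, 95}
insert 57 → {57, 91, 95}
insert 70 → {57, 70, 91, 95}
insert 65 → {57, 65, 70, 91, 95}
insert 69 → {57, 65, 69, 70, 91, 95}
dequeue next → 57; now {65, 69, 70, 91, 95}
dequeue next → 65; now {69, 70, 91, 95}
dequeue next → 69; now {70, 91, 95}
insert 88 → {70, 88, 91, 95}
dequeue next → 70; now {88, 91, 95}
insert 61 → {61, 88, 91, 95}
dequeue next → 61; now {88, 91, 95}
dequeue next → 88; now {91, 95}
dequeue next → 91; now {95}
dequeue next → 95; now {}
insert 83 → {83}
insert 82 → {82, 83}
dequeue next → 82; now {83}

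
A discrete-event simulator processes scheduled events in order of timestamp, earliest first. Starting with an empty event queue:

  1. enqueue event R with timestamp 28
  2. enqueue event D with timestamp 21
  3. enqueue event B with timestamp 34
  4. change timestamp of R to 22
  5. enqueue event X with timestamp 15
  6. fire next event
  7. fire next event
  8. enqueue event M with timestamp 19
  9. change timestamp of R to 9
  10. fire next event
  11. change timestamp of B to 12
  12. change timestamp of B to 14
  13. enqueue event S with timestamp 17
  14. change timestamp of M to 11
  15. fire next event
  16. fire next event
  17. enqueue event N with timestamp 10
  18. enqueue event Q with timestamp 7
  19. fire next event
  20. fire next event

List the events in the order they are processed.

X → D → R → M → B → Q → N

add R (timestamp 28) → {R:28}
add D (timestamp 21) → {D:21, R:28}
add B (timestamp 34) → {D:21, R:28, B:34}
update R to timestamp 22 → {D:21, R:22, B:34}
add X (timestamp 15) → {X:15, D:21, R:22, B:34}
fire next event → X; now {D:21, R:22, B:34}
fire next event → D; now {R:22, B:34}
add M (timestamp 19) → {M:19, R:22, B:34}
update R to timestamp 9 → {R:9, M:19, B:34}
fire next event → R; now {M:19, B:34}
update B to timestamp 12 → {B:12, M:19}
update B to timestamp 14 → {B:14, M:19}
add S (timestamp 17) → {B:14, S:17, M:19}
update M to timestamp 11 → {M:11, B:14, S:17}
fire next event → M; now {B:14, S:17}
fire next event → B; now {S:17}
add N (timestamp 10) → {N:10, S:17}
add Q (timestamp 7) → {Q:7, N:10, S:17}
fire next event → Q; now {N:10, S:17}
fire next event → N; now {S:17}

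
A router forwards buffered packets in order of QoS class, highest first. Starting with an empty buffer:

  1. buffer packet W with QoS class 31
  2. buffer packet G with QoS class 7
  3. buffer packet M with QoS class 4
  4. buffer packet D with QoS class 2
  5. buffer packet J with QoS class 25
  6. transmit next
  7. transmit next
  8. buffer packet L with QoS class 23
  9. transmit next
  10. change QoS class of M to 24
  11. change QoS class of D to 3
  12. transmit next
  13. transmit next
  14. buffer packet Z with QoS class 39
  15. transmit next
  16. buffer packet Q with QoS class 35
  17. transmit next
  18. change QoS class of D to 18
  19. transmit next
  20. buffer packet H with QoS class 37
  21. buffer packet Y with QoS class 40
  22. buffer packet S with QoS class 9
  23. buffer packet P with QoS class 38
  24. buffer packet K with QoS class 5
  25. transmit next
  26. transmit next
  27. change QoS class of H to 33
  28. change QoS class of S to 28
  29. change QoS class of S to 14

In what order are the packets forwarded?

W → J → L → M → G → Z → Q → D → Y → P

add W (QoS class 31) → {W:31}
add G (QoS class 7) → {W:31, G:7}
add M (QoS class 4) → {W:31, G:7, M:4}
add D (QoS class 2) → {W:31, G:7, M:4, D:2}
add J (QoS class 25) → {W:31, J:25, G:7, M:4, D:2}
transmit next → W; now {J:25, G:7, M:4, D:2}
transmit next → J; now {G:7, M:4, D:2}
add L (QoS class 23) → {L:23, G:7, M:4, D:2}
transmit next → L; now {G:7, M:4, D:2}
update M to QoS class 24 → {M:24, G:7, D:2}
update D to QoS class 3 → {M:24, G:7, D:3}
transmit next → M; now {G:7, D:3}
transmit next → G; now {D:3}
add Z (QoS class 39) → {Z:39, D:3}
transmit next → Z; now {D:3}
add Q (QoS class 35) → {Q:35, D:3}
transmit next → Q; now {D:3}
update D to QoS class 18 → {D:18}
transmit next → D; now {}
add H (QoS class 37) → {H:37}
add Y (QoS class 40) → {Y:40, H:37}
add S (QoS class 9) → {Y:40, H:37, S:9}
add P (QoS class 38) → {Y:40, P:38, H:37, S:9}
add K (QoS class 5) → {Y:40, P:38, H:37, S:9, K:5}
transmit next → Y; now {P:38, H:37, S:9, K:5}
transmit next → P; now {H:37, S:9, K:5}
update H to QoS class 33 → {H:33, S:9, K:5}
update S to QoS class 28 → {H:33, S:28, K:5}
update S to QoS class 14 → {H:33, S:14, K:5}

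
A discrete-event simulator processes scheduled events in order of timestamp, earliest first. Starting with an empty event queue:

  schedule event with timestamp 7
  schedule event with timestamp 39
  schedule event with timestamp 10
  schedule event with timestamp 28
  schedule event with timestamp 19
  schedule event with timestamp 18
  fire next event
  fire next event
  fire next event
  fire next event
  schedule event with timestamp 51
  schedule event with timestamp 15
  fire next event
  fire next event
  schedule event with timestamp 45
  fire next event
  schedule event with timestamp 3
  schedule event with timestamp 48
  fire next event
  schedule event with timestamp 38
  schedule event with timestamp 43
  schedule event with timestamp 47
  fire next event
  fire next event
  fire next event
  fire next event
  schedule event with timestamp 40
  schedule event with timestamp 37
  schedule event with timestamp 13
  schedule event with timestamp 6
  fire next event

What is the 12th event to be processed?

47

insert 7 → {7}
insert 39 → {7, 39}
insert 10 → {7, 10, 39}
insert 28 → {7, 10, 28, 39}
insert 19 → {7, 10, 19, 28, 39}
insert 18 → {7, 10, 18, 19, 28, 39}
fire next event → 7; now {10, 18, 19, 28, 39}
fire next event → 10; now {18, 19, 28, 39}
fire next event → 18; now {19, 28, 39}
fire next event → 19; now {28, 39}
insert 51 → {28, 39, 51}
insert 15 → {15, 28, 39, 51}
fire next event → 15; now {28, 39, 51}
fire next event → 28; now {39, 51}
insert 45 → {39, 45, 51}
fire next event → 39; now {45, 51}
insert 3 → {3, 45, 51}
insert 48 → {3, 45, 48, 51}
fire next event → 3; now {45, 48, 51}
insert 38 → {38, 45, 48, 51}
insert 43 → {38, 43, 45, 48, 51}
insert 47 → {38, 43, 45, 47, 48, 51}
fire next event → 38; now {43, 45, 47, 48, 51}
fire next event → 43; now {45, 47, 48, 51}
fire next event → 45; now {47, 48, 51}
fire next event → 47; now {48, 51}
insert 40 → {40, 48, 51}
insert 37 → {37, 40, 48, 51}
insert 13 → {13, 37, 40, 48, 51}
insert 6 → {6, 13, 37, 40, 48, 51}
fire next event → 6; now {13, 37, 40, 48, 51}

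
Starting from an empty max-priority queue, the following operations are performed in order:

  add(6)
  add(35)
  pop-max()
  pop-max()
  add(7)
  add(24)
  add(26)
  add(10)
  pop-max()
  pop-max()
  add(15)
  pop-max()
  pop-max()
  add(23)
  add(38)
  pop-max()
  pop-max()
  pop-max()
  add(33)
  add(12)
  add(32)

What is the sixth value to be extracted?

10

insert 6 → {6}
insert 35 → {35, 6}
pop-max → 35; now {6}
pop-max → 6; now {}
insert 7 → {7}
insert 24 → {24, 7}
insert 26 → {26, 24, 7}
insert 10 → {26, 24, 10, 7}
pop-max → 26; now {24, 10, 7}
pop-max → 24; now {10, 7}
insert 15 → {15, 10, 7}
pop-max → 15; now {10, 7}
pop-max → 10; now {7}
insert 23 → {23, 7}
insert 38 → {38, 23, 7}
pop-max → 38; now {23, 7}
pop-max → 23; now {7}
pop-max → 7; now {}
insert 33 → {33}
insert 12 → {33, 12}
insert 32 → {33, 32, 12}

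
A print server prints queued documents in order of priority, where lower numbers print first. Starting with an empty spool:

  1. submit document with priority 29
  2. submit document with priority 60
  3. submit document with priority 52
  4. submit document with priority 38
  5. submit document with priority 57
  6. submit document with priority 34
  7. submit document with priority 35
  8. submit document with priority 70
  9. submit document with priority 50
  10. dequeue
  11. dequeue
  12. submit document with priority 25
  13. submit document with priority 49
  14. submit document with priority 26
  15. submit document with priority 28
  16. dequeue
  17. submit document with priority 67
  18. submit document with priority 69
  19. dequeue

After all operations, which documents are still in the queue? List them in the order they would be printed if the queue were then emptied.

insert 29 → {29}
insert 60 → {29, 60}
insert 52 → {29, 52, 60}
insert 38 → {29, 38, 52, 60}
insert 57 → {29, 38, 52, 57, 60}
insert 34 → {29, 34, 38, 52, 57, 60}
insert 35 → {29, 34, 35, 38, 52, 57, 60}
insert 70 → {29, 34, 35, 38, 52, 57, 60, 70}
insert 50 → {29, 34, 35, 38, 50, 52, 57, 60, 70}
dequeue → 29; now {34, 35, 38, 50, 52, 57, 60, 70}
dequeue → 34; now {35, 38, 50, 52, 57, 60, 70}
insert 25 → {25, 35, 38, 50, 52, 57, 60, 70}
insert 49 → {25, 35, 38, 49, 50, 52, 57, 60, 70}
insert 26 → {25, 26, 35, 38, 49, 50, 52, 57, 60, 70}
insert 28 → {25, 26, 28, 35, 38, 49, 50, 52, 57, 60, 70}
dequeue → 25; now {26, 28, 35, 38, 49, 50, 52, 57, 60, 70}
insert 67 → {26, 28, 35, 38, 49, 50, 52, 57, 60, 67, 70}
insert 69 → {26, 28, 35, 38, 49, 50, 52, 57, 60, 67, 69, 70}
dequeue → 26; now {28, 35, 38, 49, 50, 52, 57, 60, 67, 69, 70}

28 → 35 → 38 → 49 → 50 → 52 → 57 → 60 → 67 → 69 → 70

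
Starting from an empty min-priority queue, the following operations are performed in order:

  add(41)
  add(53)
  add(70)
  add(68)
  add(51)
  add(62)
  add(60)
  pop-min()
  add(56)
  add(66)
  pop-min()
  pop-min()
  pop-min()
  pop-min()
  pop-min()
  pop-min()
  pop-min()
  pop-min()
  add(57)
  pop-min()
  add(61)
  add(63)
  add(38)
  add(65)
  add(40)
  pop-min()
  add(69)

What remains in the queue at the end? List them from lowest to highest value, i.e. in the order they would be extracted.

40 → 61 → 63 → 65 → 69

insert 41 → {41}
insert 53 → {41, 53}
insert 70 → {41, 53, 70}
insert 68 → {41, 53, 68, 70}
insert 51 → {41, 51, 53, 68, 70}
insert 62 → {41, 51, 53, 62, 68, 70}
insert 60 → {41, 51, 53, 60, 62, 68, 70}
pop-min → 41; now {51, 53, 60, 62, 68, 70}
insert 56 → {51, 53, 56, 60, 62, 68, 70}
insert 66 → {51, 53, 56, 60, 62, 66, 68, 70}
pop-min → 51; now {53, 56, 60, 62, 66, 68, 70}
pop-min → 53; now {56, 60, 62, 66, 68, 70}
pop-min → 56; now {60, 62, 66, 68, 70}
pop-min → 60; now {62, 66, 68, 70}
pop-min → 62; now {66, 68, 70}
pop-min → 66; now {68, 70}
pop-min → 68; now {70}
pop-min → 70; now {}
insert 57 → {57}
pop-min → 57; now {}
insert 61 → {61}
insert 63 → {61, 63}
insert 38 → {38, 61, 63}
insert 65 → {38, 61, 63, 65}
insert 40 → {38, 40, 61, 63, 65}
pop-min → 38; now {40, 61, 63, 65}
insert 69 → {40, 61, 63, 65, 69}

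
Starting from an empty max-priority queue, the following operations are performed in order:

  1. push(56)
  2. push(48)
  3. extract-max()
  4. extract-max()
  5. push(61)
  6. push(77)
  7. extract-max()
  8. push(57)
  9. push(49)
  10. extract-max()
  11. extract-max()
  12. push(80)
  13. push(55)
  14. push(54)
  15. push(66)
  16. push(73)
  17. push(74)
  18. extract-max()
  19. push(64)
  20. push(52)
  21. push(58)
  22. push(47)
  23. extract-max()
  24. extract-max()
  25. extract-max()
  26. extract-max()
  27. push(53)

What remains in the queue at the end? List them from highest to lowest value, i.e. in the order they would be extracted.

insert 56 → {56}
insert 48 → {56, 48}
extract-max → 56; now {48}
extract-max → 48; now {}
insert 61 → {61}
insert 77 → {77, 61}
extract-max → 77; now {61}
insert 57 → {61, 57}
insert 49 → {61, 57, 49}
extract-max → 61; now {57, 49}
extract-max → 57; now {49}
insert 80 → {80, 49}
insert 55 → {80, 55, 49}
insert 54 → {80, 55, 54, 49}
insert 66 → {80, 66, 55, 54, 49}
insert 73 → {80, 73, 66, 55, 54, 49}
insert 74 → {80, 74, 73, 66, 55, 54, 49}
extract-max → 80; now {74, 73, 66, 55, 54, 49}
insert 64 → {74, 73, 66, 64, 55, 54, 49}
insert 52 → {74, 73, 66, 64, 55, 54, 52, 49}
insert 58 → {74, 73, 66, 64, 58, 55, 54, 52, 49}
insert 47 → {74, 73, 66, 64, 58, 55, 54, 52, 49, 47}
extract-max → 74; now {73, 66, 64, 58, 55, 54, 52, 49, 47}
extract-max → 73; now {66, 64, 58, 55, 54, 52, 49, 47}
extract-max → 66; now {64, 58, 55, 54, 52, 49, 47}
extract-max → 64; now {58, 55, 54, 52, 49, 47}
insert 53 → {58, 55, 54, 53, 52, 49, 47}

58 → 55 → 54 → 53 → 52 → 49 → 47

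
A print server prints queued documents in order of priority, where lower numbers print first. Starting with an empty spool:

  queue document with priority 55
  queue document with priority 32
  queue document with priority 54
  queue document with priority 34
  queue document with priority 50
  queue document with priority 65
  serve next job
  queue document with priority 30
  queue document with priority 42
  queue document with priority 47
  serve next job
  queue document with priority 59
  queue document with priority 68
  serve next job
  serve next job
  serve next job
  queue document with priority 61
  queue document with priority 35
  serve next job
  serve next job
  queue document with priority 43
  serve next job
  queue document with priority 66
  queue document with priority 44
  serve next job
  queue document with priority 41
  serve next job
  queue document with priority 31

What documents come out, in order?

insert 55 → {55}
insert 32 → {32, 55}
insert 54 → {32, 54, 55}
insert 34 → {32, 34, 54, 55}
insert 50 → {32, 34, 50, 54, 55}
insert 65 → {32, 34, 50, 54, 55, 65}
serve next job → 32; now {34, 50, 54, 55, 65}
insert 30 → {30, 34, 50, 54, 55, 65}
insert 42 → {30, 34, 42, 50, 54, 55, 65}
insert 47 → {30, 34, 42, 47, 50, 54, 55, 65}
serve next job → 30; now {34, 42, 47, 50, 54, 55, 65}
insert 59 → {34, 42, 47, 50, 54, 55, 59, 65}
insert 68 → {34, 42, 47, 50, 54, 55, 59, 65, 68}
serve next job → 34; now {42, 47, 50, 54, 55, 59, 65, 68}
serve next job → 42; now {47, 50, 54, 55, 59, 65, 68}
serve next job → 47; now {50, 54, 55, 59, 65, 68}
insert 61 → {50, 54, 55, 59, 61, 65, 68}
insert 35 → {35, 50, 54, 55, 59, 61, 65, 68}
serve next job → 35; now {50, 54, 55, 59, 61, 65, 68}
serve next job → 50; now {54, 55, 59, 61, 65, 68}
insert 43 → {43, 54, 55, 59, 61, 65, 68}
serve next job → 43; now {54, 55, 59, 61, 65, 68}
insert 66 → {54, 55, 59, 61, 65, 66, 68}
insert 44 → {44, 54, 55, 59, 61, 65, 66, 68}
serve next job → 44; now {54, 55, 59, 61, 65, 66, 68}
insert 41 → {41, 54, 55, 59, 61, 65, 66, 68}
serve next job → 41; now {54, 55, 59, 61, 65, 66, 68}
insert 31 → {31, 54, 55, 59, 61, 65, 66, 68}

32, 30, 34, 42, 47, 35, 50, 43, 44, 41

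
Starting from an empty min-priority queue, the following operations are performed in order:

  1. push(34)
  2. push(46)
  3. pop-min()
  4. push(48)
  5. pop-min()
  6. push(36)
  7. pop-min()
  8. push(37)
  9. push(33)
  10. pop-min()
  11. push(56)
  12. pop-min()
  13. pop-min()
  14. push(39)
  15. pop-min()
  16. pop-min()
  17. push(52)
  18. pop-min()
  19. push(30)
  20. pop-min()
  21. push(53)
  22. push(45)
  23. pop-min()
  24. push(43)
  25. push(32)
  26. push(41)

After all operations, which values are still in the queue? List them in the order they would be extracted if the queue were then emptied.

32 → 41 → 43 → 53

insert 34 → {34}
insert 46 → {34, 46}
pop-min → 34; now {46}
insert 48 → {46, 48}
pop-min → 46; now {48}
insert 36 → {36, 48}
pop-min → 36; now {48}
insert 37 → {37, 48}
insert 33 → {33, 37, 48}
pop-min → 33; now {37, 48}
insert 56 → {37, 48, 56}
pop-min → 37; now {48, 56}
pop-min → 48; now {56}
insert 39 → {39, 56}
pop-min → 39; now {56}
pop-min → 56; now {}
insert 52 → {52}
pop-min → 52; now {}
insert 30 → {30}
pop-min → 30; now {}
insert 53 → {53}
insert 45 → {45, 53}
pop-min → 45; now {53}
insert 43 → {43, 53}
insert 32 → {32, 43, 53}
insert 41 → {32, 41, 43, 53}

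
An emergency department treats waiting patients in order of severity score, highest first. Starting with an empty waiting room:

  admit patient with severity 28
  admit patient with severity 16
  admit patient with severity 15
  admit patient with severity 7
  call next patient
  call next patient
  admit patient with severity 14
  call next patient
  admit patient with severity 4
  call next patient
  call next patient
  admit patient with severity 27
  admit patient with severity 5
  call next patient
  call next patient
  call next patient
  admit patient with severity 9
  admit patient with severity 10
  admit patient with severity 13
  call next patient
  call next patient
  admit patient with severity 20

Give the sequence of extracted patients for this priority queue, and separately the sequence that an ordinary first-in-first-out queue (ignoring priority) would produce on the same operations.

insert 28 → {28}
insert 16 → {28, 16}
insert 15 → {28, 16, 15}
insert 7 → {28, 16, 15, 7}
call next patient → 28; now {16, 15, 7}
call next patient → 16; now {15, 7}
insert 14 → {15, 14, 7}
call next patient → 15; now {14, 7}
insert 4 → {14, 7, 4}
call next patient → 14; now {7, 4}
call next patient → 7; now {4}
insert 27 → {27, 4}
insert 5 → {27, 5, 4}
call next patient → 27; now {5, 4}
call next patient → 5; now {4}
call next patient → 4; now {}
insert 9 → {9}
insert 10 → {10, 9}
insert 13 → {13, 10, 9}
call next patient → 13; now {10, 9}
call next patient → 10; now {9}
insert 20 → {20, 9}

priority queue: [28, 16, 15, 14, 7, 27, 5, 4, 13, 10]; FIFO queue: 28 → 16 → 15 → 7 → 14 → 4 → 27 → 5 → 9 → 10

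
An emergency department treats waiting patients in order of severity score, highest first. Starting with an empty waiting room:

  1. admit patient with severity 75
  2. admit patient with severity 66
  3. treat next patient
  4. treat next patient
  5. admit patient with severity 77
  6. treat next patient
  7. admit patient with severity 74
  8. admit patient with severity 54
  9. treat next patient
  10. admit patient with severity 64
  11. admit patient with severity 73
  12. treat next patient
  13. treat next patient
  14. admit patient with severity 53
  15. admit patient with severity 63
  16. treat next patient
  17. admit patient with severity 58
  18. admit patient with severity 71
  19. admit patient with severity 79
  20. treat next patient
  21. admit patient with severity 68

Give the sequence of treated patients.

75, 66, 77, 74, 73, 64, 63, 79

insert 75 → {75}
insert 66 → {75, 66}
treat next patient → 75; now {66}
treat next patient → 66; now {}
insert 77 → {77}
treat next patient → 77; now {}
insert 74 → {74}
insert 54 → {74, 54}
treat next patient → 74; now {54}
insert 64 → {64, 54}
insert 73 → {73, 64, 54}
treat next patient → 73; now {64, 54}
treat next patient → 64; now {54}
insert 53 → {54, 53}
insert 63 → {63, 54, 53}
treat next patient → 63; now {54, 53}
insert 58 → {58, 54, 53}
insert 71 → {71, 58, 54, 53}
insert 79 → {79, 71, 58, 54, 53}
treat next patient → 79; now {71, 58, 54, 53}
insert 68 → {71, 68, 58, 54, 53}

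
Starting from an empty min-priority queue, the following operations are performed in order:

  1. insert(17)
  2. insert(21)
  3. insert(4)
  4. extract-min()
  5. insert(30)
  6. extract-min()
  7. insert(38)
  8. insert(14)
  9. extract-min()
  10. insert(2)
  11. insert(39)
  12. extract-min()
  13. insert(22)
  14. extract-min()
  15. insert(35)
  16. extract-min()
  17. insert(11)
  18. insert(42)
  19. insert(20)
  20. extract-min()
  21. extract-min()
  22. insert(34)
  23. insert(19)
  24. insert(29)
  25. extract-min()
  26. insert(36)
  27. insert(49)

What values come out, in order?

insert 17 → {17}
insert 21 → {17, 21}
insert 4 → {4, 17, 21}
extract-min → 4; now {17, 21}
insert 30 → {17, 21, 30}
extract-min → 17; now {21, 30}
insert 38 → {21, 30, 38}
insert 14 → {14, 21, 30, 38}
extract-min → 14; now {21, 30, 38}
insert 2 → {2, 21, 30, 38}
insert 39 → {2, 21, 30, 38, 39}
extract-min → 2; now {21, 30, 38, 39}
insert 22 → {21, 22, 30, 38, 39}
extract-min → 21; now {22, 30, 38, 39}
insert 35 → {22, 30, 35, 38, 39}
extract-min → 22; now {30, 35, 38, 39}
insert 11 → {11, 30, 35, 38, 39}
insert 42 → {11, 30, 35, 38, 39, 42}
insert 20 → {11, 20, 30, 35, 38, 39, 42}
extract-min → 11; now {20, 30, 35, 38, 39, 42}
extract-min → 20; now {30, 35, 38, 39, 42}
insert 34 → {30, 34, 35, 38, 39, 42}
insert 19 → {19, 30, 34, 35, 38, 39, 42}
insert 29 → {19, 29, 30, 34, 35, 38, 39, 42}
extract-min → 19; now {29, 30, 34, 35, 38, 39, 42}
insert 36 → {29, 30, 34, 35, 36, 38, 39, 42}
insert 49 → {29, 30, 34, 35, 36, 38, 39, 42, 49}

[4, 17, 14, 2, 21, 22, 11, 20, 19]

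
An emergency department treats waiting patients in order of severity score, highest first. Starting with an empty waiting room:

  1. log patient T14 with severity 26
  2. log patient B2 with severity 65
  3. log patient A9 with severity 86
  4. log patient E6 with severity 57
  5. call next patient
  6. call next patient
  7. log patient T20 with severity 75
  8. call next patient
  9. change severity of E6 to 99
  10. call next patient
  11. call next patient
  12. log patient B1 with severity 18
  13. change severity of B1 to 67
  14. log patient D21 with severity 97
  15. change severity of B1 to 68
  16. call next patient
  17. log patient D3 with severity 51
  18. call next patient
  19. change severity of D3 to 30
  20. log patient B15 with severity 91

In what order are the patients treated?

A9 → B2 → T20 → E6 → T14 → D21 → B1

add T14 (severity 26) → {T14:26}
add B2 (severity 65) → {B2:65, T14:26}
add A9 (severity 86) → {A9:86, B2:65, T14:26}
add E6 (severity 57) → {A9:86, B2:65, E6:57, T14:26}
call next patient → A9; now {B2:65, E6:57, T14:26}
call next patient → B2; now {E6:57, T14:26}
add T20 (severity 75) → {T20:75, E6:57, T14:26}
call next patient → T20; now {E6:57, T14:26}
update E6 to severity 99 → {E6:99, T14:26}
call next patient → E6; now {T14:26}
call next patient → T14; now {}
add B1 (severity 18) → {B1:18}
update B1 to severity 67 → {B1:67}
add D21 (severity 97) → {D21:97, B1:67}
update B1 to severity 68 → {D21:97, B1:68}
call next patient → D21; now {B1:68}
add D3 (severity 51) → {B1:68, D3:51}
call next patient → B1; now {D3:51}
update D3 to severity 30 → {D3:30}
add B15 (severity 91) → {B15:91, D3:30}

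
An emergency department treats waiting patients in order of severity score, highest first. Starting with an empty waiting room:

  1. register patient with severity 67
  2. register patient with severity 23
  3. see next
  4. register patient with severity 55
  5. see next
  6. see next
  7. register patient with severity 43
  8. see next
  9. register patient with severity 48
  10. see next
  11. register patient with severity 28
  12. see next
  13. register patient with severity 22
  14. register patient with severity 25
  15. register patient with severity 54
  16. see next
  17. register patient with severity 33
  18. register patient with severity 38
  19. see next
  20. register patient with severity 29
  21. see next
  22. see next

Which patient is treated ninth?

insert 67 → {67}
insert 23 → {67, 23}
see next → 67; now {23}
insert 55 → {55, 23}
see next → 55; now {23}
see next → 23; now {}
insert 43 → {43}
see next → 43; now {}
insert 48 → {48}
see next → 48; now {}
insert 28 → {28}
see next → 28; now {}
insert 22 → {22}
insert 25 → {25, 22}
insert 54 → {54, 25, 22}
see next → 54; now {25, 22}
insert 33 → {33, 25, 22}
insert 38 → {38, 33, 25, 22}
see next → 38; now {33, 25, 22}
insert 29 → {33, 29, 25, 22}
see next → 33; now {29, 25, 22}
see next → 29; now {25, 22}

33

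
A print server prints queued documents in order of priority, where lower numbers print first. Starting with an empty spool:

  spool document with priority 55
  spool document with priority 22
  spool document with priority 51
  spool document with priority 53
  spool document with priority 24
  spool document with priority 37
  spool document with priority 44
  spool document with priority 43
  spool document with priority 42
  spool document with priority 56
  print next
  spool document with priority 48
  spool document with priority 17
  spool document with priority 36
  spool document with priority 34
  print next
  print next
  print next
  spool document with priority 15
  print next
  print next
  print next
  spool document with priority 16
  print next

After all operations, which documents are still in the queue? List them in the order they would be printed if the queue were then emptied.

insert 55 → {55}
insert 22 → {22, 55}
insert 51 → {22, 51, 55}
insert 53 → {22, 51, 53, 55}
insert 24 → {22, 24, 51, 53, 55}
insert 37 → {22, 24, 37, 51, 53, 55}
insert 44 → {22, 24, 37, 44, 51, 53, 55}
insert 43 → {22, 24, 37, 43, 44, 51, 53, 55}
insert 42 → {22, 24, 37, 42, 43, 44, 51, 53, 55}
insert 56 → {22, 24, 37, 42, 43, 44, 51, 53, 55, 56}
print next → 22; now {24, 37, 42, 43, 44, 51, 53, 55, 56}
insert 48 → {24, 37, 42, 43, 44, 48, 51, 53, 55, 56}
insert 17 → {17, 24, 37, 42, 43, 44, 48, 51, 53, 55, 56}
insert 36 → {17, 24, 36, 37, 42, 43, 44, 48, 51, 53, 55, 56}
insert 34 → {17, 24, 34, 36, 37, 42, 43, 44, 48, 51, 53, 55, 56}
print next → 17; now {24, 34, 36, 37, 42, 43, 44, 48, 51, 53, 55, 56}
print next → 24; now {34, 36, 37, 42, 43, 44, 48, 51, 53, 55, 56}
print next → 34; now {36, 37, 42, 43, 44, 48, 51, 53, 55, 56}
insert 15 → {15, 36, 37, 42, 43, 44, 48, 51, 53, 55, 56}
print next → 15; now {36, 37, 42, 43, 44, 48, 51, 53, 55, 56}
print next → 36; now {37, 42, 43, 44, 48, 51, 53, 55, 56}
print next → 37; now {42, 43, 44, 48, 51, 53, 55, 56}
insert 16 → {16, 42, 43, 44, 48, 51, 53, 55, 56}
print next → 16; now {42, 43, 44, 48, 51, 53, 55, 56}

42 → 43 → 44 → 48 → 51 → 53 → 55 → 56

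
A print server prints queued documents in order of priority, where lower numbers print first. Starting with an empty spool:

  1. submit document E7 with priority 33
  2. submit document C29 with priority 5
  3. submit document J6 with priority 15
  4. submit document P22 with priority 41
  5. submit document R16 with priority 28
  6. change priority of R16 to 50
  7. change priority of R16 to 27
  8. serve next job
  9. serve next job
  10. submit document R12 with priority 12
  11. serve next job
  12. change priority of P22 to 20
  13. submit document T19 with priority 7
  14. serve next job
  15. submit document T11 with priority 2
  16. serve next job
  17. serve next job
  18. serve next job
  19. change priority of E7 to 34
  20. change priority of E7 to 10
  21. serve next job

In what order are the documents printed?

C29, J6, R12, T19, T11, P22, R16, E7

add E7 (priority 33) → {E7:33}
add C29 (priority 5) → {C29:5, E7:33}
add J6 (priority 15) → {C29:5, J6:15, E7:33}
add P22 (priority 41) → {C29:5, J6:15, E7:33, P22:41}
add R16 (priority 28) → {C29:5, J6:15, R16:28, E7:33, P22:41}
update R16 to priority 50 → {C29:5, J6:15, E7:33, P22:41, R16:50}
update R16 to priority 27 → {C29:5, J6:15, R16:27, E7:33, P22:41}
serve next job → C29; now {J6:15, R16:27, E7:33, P22:41}
serve next job → J6; now {R16:27, E7:33, P22:41}
add R12 (priority 12) → {R12:12, R16:27, E7:33, P22:41}
serve next job → R12; now {R16:27, E7:33, P22:41}
update P22 to priority 20 → {P22:20, R16:27, E7:33}
add T19 (priority 7) → {T19:7, P22:20, R16:27, E7:33}
serve next job → T19; now {P22:20, R16:27, E7:33}
add T11 (priority 2) → {T11:2, P22:20, R16:27, E7:33}
serve next job → T11; now {P22:20, R16:27, E7:33}
serve next job → P22; now {R16:27, E7:33}
serve next job → R16; now {E7:33}
update E7 to priority 34 → {E7:34}
update E7 to priority 10 → {E7:10}
serve next job → E7; now {}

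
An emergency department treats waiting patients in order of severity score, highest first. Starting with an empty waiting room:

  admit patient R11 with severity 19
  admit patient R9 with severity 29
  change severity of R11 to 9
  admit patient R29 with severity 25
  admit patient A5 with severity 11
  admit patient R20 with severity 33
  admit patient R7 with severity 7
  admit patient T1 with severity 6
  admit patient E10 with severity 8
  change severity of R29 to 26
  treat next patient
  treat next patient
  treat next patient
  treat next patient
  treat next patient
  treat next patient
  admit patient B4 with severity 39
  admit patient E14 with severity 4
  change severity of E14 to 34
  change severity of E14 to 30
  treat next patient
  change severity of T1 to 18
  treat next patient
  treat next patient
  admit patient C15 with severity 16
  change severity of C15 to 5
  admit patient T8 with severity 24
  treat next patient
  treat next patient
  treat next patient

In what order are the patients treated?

[R20, R9, R29, A5, R11, E10, B4, E14, T1, T8, R7, C15]

add R11 (severity 19) → {R11:19}
add R9 (severity 29) → {R9:29, R11:19}
update R11 to severity 9 → {R9:29, R11:9}
add R29 (severity 25) → {R9:29, R29:25, R11:9}
add A5 (severity 11) → {R9:29, R29:25, A5:11, R11:9}
add R20 (severity 33) → {R20:33, R9:29, R29:25, A5:11, R11:9}
add R7 (severity 7) → {R20:33, R9:29, R29:25, A5:11, R11:9, R7:7}
add T1 (severity 6) → {R20:33, R9:29, R29:25, A5:11, R11:9, R7:7, T1:6}
add E10 (severity 8) → {R20:33, R9:29, R29:25, A5:11, R11:9, E10:8, R7:7, T1:6}
update R29 to severity 26 → {R20:33, R9:29, R29:26, A5:11, R11:9, E10:8, R7:7, T1:6}
treat next patient → R20; now {R9:29, R29:26, A5:11, R11:9, E10:8, R7:7, T1:6}
treat next patient → R9; now {R29:26, A5:11, R11:9, E10:8, R7:7, T1:6}
treat next patient → R29; now {A5:11, R11:9, E10:8, R7:7, T1:6}
treat next patient → A5; now {R11:9, E10:8, R7:7, T1:6}
treat next patient → R11; now {E10:8, R7:7, T1:6}
treat next patient → E10; now {R7:7, T1:6}
add B4 (severity 39) → {B4:39, R7:7, T1:6}
add E14 (severity 4) → {B4:39, R7:7, T1:6, E14:4}
update E14 to severity 34 → {B4:39, E14:34, R7:7, T1:6}
update E14 to severity 30 → {B4:39, E14:30, R7:7, T1:6}
treat next patient → B4; now {E14:30, R7:7, T1:6}
update T1 to severity 18 → {E14:30, T1:18, R7:7}
treat next patient → E14; now {T1:18, R7:7}
treat next patient → T1; now {R7:7}
add C15 (severity 16) → {C15:16, R7:7}
update C15 to severity 5 → {R7:7, C15:5}
add T8 (severity 24) → {T8:24, R7:7, C15:5}
treat next patient → T8; now {R7:7, C15:5}
treat next patient → R7; now {C15:5}
treat next patient → C15; now {}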